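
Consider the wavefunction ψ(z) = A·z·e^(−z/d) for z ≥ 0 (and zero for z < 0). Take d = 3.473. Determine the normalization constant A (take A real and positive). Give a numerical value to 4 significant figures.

We need A² ∫|f|² dz = 1, taking the integral from 0 to ∞.
With ∫₀^∞ z^2 e^(−αz) dz = 2!/α^3, ∫|ψ|² dz = A²·(d^3/4).
So A² = (d^3/4)^(−1).
Plugging in d = 3.473 yields A = 0.30901.

A ≈ 0.3090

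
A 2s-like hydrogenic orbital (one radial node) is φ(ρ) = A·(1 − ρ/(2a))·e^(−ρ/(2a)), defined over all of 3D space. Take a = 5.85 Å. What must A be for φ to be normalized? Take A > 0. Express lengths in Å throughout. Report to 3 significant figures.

A ≈ 0.0141 Å^(-3/2)

The normalization condition is ∫|φ|² 4πρ² dρ = 1 from 0 to ∞.
In 3D with spherical symmetry the volume element is 4πρ² dρ.
With ∫₀^∞ ρ^4 e^(−αρ) dρ = 4!/α^5, ∫|φ|² 4πρ² dρ = A²·(8·π·a^3).
With a = 5.85: A² = 0.0001987 and A = 0.01410.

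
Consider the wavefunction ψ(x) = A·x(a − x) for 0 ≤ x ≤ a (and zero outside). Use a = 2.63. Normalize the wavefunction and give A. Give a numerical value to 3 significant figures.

A ≈ 0.488

Normalization requires ∫|ψ|² dx = 1, integrated from 0 to a.
With ψ = A·x(a − x), the integral evaluates to A²·[a^5/30].
Hence A² = 1/[a^5/30].
Plugging in a = 2.63 yields A = 0.4883.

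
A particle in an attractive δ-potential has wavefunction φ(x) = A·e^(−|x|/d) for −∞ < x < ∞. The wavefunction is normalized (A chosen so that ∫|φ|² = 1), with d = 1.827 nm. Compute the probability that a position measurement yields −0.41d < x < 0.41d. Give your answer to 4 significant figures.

P ≈ 0.5596

|φ|² is the probability density, so P = ∫_{−0.41d}^{0.41d} |φ|² dx.
Since A² = 1/(d), this is the region integral divided by the full normalization integral.
Both integrals are even about x = 0, so only the x ≥ 0 halves are needed (the factors of 2 cancel). Let u = x/d; then A² and the length scale cancel, so P = ∫_{0}^{0.41} e^(-2·u) du ÷ ∫_{0}^{∞} e^(-2·u) du.
Using ∫ e^(-2·u) du = -e^(-2·u)/2, the numerator is 1/2 - e^(-41/50)/2 and the denominator is 1/2.
This works out to P = 0.55957.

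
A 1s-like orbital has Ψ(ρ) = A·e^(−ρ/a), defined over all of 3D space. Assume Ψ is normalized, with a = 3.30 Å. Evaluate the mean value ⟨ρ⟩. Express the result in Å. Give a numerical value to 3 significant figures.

The expectation value is the |Ψ|²-weighted average of ρ: ∫ ρ|Ψ|² 4πρ² dρ.
Using ∫₀^∞ ρⁿ e^(−αρ) dρ = n!/αⁿ⁺¹, the ratio of the moment integral to the normalization integral gives ⟨ρ⟩ = 3·a/2.
With a = 3.30, ⟨ρ⟩ = 4.950.

⟨ρ⟩ ≈ 4.95 Å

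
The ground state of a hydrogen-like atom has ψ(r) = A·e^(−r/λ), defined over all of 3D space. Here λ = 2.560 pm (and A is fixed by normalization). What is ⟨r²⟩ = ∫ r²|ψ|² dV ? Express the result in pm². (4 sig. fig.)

The expectation value is the |ψ|²-weighted average of r^2: ∫ r^2|ψ|² 4πr² dr.
With ∫₀^∞ r^4 e^(−αr) dr = 4!/α^5, the ratio of the moment integral to the normalization integral gives ⟨r²⟩ = 3·λ^2.
Putting λ = 2.560 gives 19.661.

⟨r^2⟩ ≈ 19.66 pm^2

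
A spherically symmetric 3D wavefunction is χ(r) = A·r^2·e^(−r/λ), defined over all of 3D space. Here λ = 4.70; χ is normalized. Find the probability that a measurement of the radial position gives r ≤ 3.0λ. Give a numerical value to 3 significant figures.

P ≈ 0.394

Integrate the radial probability density 4πr²|χ|² over r ≤ 3.0λ.
Normalization gives A² = 1/(45·π·λ^7/2).
Let u = r/λ; then A², 4π and the length scale all cancel, so P = ∫_{0}^{3.0} u^6·e^(-2·u) du ÷ ∫_{0}^{∞} u^6·e^(-2·u) du.
An antiderivative of u^6·e^(-2·u) is -(4·u^6 + 12·u^5 + 30·u^4 + 60·u^3 + 90·u^2 + 90·u + 45)·e^(-2·u)/8; evaluating from 0 to 3.0 gives ≈ 2.2145, while the full integral is 45/8.
Taking the ratio yields P = 0.3937.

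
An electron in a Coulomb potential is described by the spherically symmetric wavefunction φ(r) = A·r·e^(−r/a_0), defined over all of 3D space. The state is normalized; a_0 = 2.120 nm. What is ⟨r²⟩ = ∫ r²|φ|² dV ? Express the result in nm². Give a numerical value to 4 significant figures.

⟨r^2⟩ ≈ 33.71 nm^2

⟨r²⟩ = ∫ r^2 |φ|² 4πr² dr over the full domain.
Evaluating both integrals, ⟨r²⟩ = 15·a_0^2/2.
Putting a_0 = 2.120 gives 33.708.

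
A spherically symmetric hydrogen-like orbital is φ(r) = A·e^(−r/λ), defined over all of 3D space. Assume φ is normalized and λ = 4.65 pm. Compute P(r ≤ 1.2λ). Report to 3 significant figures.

Integrate the radial probability density 4πr²|φ|² over r ≤ 1.2λ.
The full normalization integral is A²·[π·λ^3] = 1, fixing A².
Substituting u = r/λ, A², 4π and the length scale all cancel in the ratio: P = ∫_{0}^{1.2} u^2·e^(-2·u) du / ∫_{0}^{∞} u^2·e^(-2·u) du.
With ∫ u^2·e^(-2·u) du = -(2·u^2 + 2·u + 1)·e^(-2·u)/4 + C, the region integral is 1/4 - 157·e^(-12/5)/100 and the full one is 1/4.
Taking the ratio yields P = 0.4303.

P ≈ 0.430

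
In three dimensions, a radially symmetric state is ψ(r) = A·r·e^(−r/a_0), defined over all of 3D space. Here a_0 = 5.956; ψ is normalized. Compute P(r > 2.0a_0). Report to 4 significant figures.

With dV = 4πr²dr, the probability is ∫|ψ|² dV over r > 2.0a_0.
A² is fixed by ∫₀^∞ 4πr²|ψ|² dr = 1, i.e. A² = (3·π·a_0^5)^(−1).
Let u = r/a_0; then A², 4π and the length scale all cancel, so P = ∫_{2.0}^{∞} u^4·e^(-2·u) du ÷ ∫_{0}^{∞} u^4·e^(-2·u) du.
With ∫ u^4·e^(-2·u) du = -(u^4/2 + u^3 + 3·u^2/2 + 3·u/2 + 3/4)·e^(-2·u) + C, the region integral is 103·e^(-4)/4 and the full one is 3/4.
This evaluates to P = 0.62884.

P ≈ 0.6288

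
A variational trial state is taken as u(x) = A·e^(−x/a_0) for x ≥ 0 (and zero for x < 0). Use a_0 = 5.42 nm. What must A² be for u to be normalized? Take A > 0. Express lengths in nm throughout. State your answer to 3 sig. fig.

A^2 ≈ 0.369 nm^(-1)

Require ∫ |u|² dx = 1 over the whole domain.
With u = A·e^(−x/a_0), the integral evaluates to A²·[a_0/2].
Substituting a_0 = 5.42 gives A² = 0.3690, so A = 0.6075.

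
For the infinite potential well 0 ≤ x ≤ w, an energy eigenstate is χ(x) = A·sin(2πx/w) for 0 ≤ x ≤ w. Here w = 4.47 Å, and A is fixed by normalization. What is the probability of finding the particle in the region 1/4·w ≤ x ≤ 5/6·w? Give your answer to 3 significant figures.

The probability is P = ∫ |χ|² dx over [1/4·w, 5/6·w].
The normalization integral ∫|χ|²dx over the whole domain equals w/2·A², and A² cancels in the ratio.
In terms of u = x/w (A² and the length scale cancel between numerator and denominator), P = [∫_{1/4}^{5/6} sin(2·π·u)^2 du] / [∫_{0}^{1} sin(2·π·u)^2 du].
An antiderivative of sin(2·π·u)^2 is u/2 - sin(4·π·u)/(8·π); evaluating from 1/4 to 5/6 gives √(3)/(16·π) + 7/24, while the full integral is 1/2.
The result is P = √(3)/(8·π) + 7/12.

P ≈ 0.652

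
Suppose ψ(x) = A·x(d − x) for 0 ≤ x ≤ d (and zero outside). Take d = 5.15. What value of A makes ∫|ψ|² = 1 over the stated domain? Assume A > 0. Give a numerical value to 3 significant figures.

Require ∫ |ψ|² dx = 1 over the whole domain.
With ψ = A·x(d − x), the integral evaluates to A²·[d^5/30].
Setting this equal to 1 gives A² = 1/(d^5/30).
Substituting d = 5.15 gives A² = 0.008281, so A = 0.09100.

A ≈ 0.0910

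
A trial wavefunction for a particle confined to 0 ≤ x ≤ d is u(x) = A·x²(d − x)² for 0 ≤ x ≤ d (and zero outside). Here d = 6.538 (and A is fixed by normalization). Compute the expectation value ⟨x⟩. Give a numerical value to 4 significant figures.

⟨x⟩ = ∫ x |u|² dx over the full domain.
Since the A² factors cancel between numerator and denominator, ⟨x⟩ = d/2.
Putting d = 6.538 gives 3.2690.

⟨x⟩ ≈ 3.269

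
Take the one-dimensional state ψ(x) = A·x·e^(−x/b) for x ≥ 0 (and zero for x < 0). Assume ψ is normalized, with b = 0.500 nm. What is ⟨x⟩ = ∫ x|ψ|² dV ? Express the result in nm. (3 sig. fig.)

⟨x⟩ = ∫ x |ψ|² dx over the full domain.
Recall ∫₀^∞ x^m e^(−x/β) dx = m!·β^(m+1), evaluating both integrals, ⟨x⟩ = 3·b/2.
With b = 0.500, ⟨x⟩ = 0.7500.

⟨x⟩ ≈ 0.750 nm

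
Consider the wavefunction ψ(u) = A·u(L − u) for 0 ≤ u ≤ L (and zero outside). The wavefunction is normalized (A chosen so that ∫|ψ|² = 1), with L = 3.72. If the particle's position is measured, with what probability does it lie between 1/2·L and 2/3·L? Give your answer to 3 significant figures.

P = ∫_{1/2·L}^{2/3·L} |ψ(u)|² du.
The normalization integral ∫|ψ|²du over the whole domain equals L^5/30·A², and A² cancels in the ratio.
In terms of t = u/L (A² and the length scale cancel between numerator and denominator), P = [∫_{1/2}^{2/3} t^2·(1 - t)^2 dt] / [∫_{0}^{1} t^2·(1 - t)^2 dt].
Using ∫ t^2·(1 - t)^2 dt = t^3·(6·t^2 - 15·t + 10)/30, the numerator is 47/4860 and the denominator is 1/30.
This works out to P = 47/162.

P ≈ 0.290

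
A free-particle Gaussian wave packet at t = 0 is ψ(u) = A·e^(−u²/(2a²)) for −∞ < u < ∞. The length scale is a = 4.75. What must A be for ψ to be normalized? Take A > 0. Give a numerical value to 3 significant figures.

A ≈ 0.345

Require ∫ |ψ|² du = 1 over the whole domain.
With ψ = A·e^(−u²/(2a²)), the integral evaluates to A²·[√(π)·a].
Setting this equal to 1 gives A² = 1/(√(π)·a).
Plugging in a = 4.75 yields A = 0.3446.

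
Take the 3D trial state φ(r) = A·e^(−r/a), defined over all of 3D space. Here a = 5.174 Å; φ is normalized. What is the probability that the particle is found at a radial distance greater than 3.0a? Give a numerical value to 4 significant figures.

P = ∫ |φ|² 4πr² dr over r > 3.0a.
A² is fixed by ∫₀^∞ 4πr²|φ|² dr = 1, i.e. A² = (π·a^3)^(−1).
Substituting u = r/a, A², 4π and the length scale all cancel in the ratio: P = ∫_{3.0}^{∞} u^2·e^(-2·u) du / ∫_{0}^{∞} u^2·e^(-2·u) du.
An antiderivative of u^2·e^(-2·u) is -(2·u^2 + 2·u + 1)·e^(-2·u)/4; evaluating from 3.0 to ∞ gives 25·e^(-6)/4, while the full integral is 1/4.
Taking the ratio yields P = 0.061969.

P ≈ 0.06197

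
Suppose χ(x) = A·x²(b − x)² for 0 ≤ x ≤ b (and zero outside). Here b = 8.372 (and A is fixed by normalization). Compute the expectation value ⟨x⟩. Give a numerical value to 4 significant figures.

⟨x⟩ = ∫ x |χ|² dx over the full domain.
Evaluating both integrals, ⟨x⟩ = b/2.
Putting b = 8.372 gives 4.1860.

⟨x⟩ ≈ 4.186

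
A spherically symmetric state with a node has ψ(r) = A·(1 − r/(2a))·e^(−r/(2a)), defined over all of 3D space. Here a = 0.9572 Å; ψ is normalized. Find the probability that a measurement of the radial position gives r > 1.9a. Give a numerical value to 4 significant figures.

Integrate the radial probability density 4πr²|ψ|² over r > 1.9a.
Normalization gives A² = 1/(8·π·a^3).
Substituting u = r/a, A², 4π and the length scale all cancel in the ratio: P = ∫_{1.9}^{∞} u^2·(1 - u/2)^2·e^(-u) du / ∫_{0}^{∞} u^2·(1 - u/2)^2·e^(-u) du.
Using ∫ u^2·(1 - u/2)^2·e^(-u) du = -(u^4/4 + u^2 + 2·u + 2)·e^(-u), the numerator is ≈ 1.89474 and the denominator is 2.
Taking the ratio yields P = 0.94737.

P ≈ 0.9474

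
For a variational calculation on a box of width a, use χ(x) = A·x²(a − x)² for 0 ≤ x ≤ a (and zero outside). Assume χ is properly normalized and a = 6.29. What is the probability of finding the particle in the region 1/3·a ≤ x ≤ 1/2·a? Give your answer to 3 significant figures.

P ≈ 0.355

P = ∫_{1/3·a}^{1/2·a} |χ(x)|² dx.
With A² fixed by ∫|χ|² = 1, i.e. A² = (a^9/630)^(−1), substitute and integrate.
Let u = x/a; then A² and the length scale cancel, so P = ∫_{1/3}^{1/2} u^4·(1 - u)^4 du ÷ ∫_{0}^{1} u^4·(1 - u)^4 du.
With ∫ u^4·(1 - u)^4 du = u^5·(70·u^4 - 315·u^3 + 540·u^2 - 420·u + 126)/630 + C, the region integral is ≈ 0.00056374 and the full one is 1/630.
The result is P = 0.3552.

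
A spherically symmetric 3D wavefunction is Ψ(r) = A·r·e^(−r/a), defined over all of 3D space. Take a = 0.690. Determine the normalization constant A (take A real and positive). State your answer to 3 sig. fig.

A ≈ 0.824

We need A² ∫|f|² 4πr² dr = 1, taking the integral from 0 to ∞.
With ∫₀^∞ r^4 e^(−αr) dr = 4!/α^5, with Ψ = A·r·e^(−r/a), the integral evaluates to A²·[3·π·a^5].
Hence A² = 1/[3·π·a^5].
Plugging in a = 0.690 yields A = 0.8236.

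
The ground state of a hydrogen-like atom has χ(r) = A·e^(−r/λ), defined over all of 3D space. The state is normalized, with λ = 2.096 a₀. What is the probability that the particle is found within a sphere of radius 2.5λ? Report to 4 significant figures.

With dV = 4πr²dr, the probability is ∫|χ|² dV over r ≤ 2.5λ.
The full normalization integral is A²·[π·λ^3] = 1, fixing A².
In terms of u = r/λ (A², 4π and the length scale all cancel between numerator and denominator), P = [∫_{0}^{2.5} u^2·e^(-2·u) du] / [∫_{0}^{∞} u^2·e^(-2·u) du].
An antiderivative of u^2·e^(-2·u) is -(2·u^2 + 2·u + 1)·e^(-2·u)/4; evaluating from 0 to 2.5 gives 1/4 - 37·e^(-5)/8, while the full integral is 1/4.
Taking the ratio yields P = 0.87535.

P ≈ 0.8753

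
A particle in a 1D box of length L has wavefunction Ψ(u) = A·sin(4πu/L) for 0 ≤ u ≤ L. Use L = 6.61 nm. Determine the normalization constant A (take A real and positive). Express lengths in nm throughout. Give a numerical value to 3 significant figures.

We need A² ∫|f|² du = 1, taking the integral from 0 to L.
∫|Ψ|² du = A²·(L/2).
So A² = (L/2)^(−1).
Substituting L = 6.61 gives A² = 0.3026, so A = 0.5501.

A ≈ 0.550 nm^(-1/2)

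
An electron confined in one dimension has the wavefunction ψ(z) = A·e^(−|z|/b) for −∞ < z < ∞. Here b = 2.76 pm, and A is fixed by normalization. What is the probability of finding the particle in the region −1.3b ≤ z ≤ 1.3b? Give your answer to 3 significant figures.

P ≈ 0.926

|ψ|² is the probability density, so P = ∫_{−1.3b}^{1.3b} |ψ|² dz.
The normalization integral ∫|ψ|²dz over the whole domain equals b·A², and A² cancels in the ratio.
By symmetry take twice the z ≥ 0 contribution in numerator and denominator; the 2's cancel. Substituting u = z/b, A² and the length scale cancel in the ratio: P = ∫_{0}^{1.3} e^(-2·u) du / ∫_{0}^{∞} e^(-2·u) du.
Using ∫ e^(-2·u) du = -e^(-2·u)/2, the numerator is 1/2 - e^(-13/5)/2 and the denominator is 1/2.
The result is P = 0.9257.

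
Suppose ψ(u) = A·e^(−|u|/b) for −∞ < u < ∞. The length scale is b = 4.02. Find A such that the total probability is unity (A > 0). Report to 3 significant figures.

A ≈ 0.499

We need A² ∫|f|² du = 1, taking the integral from −∞ to ∞.
The integral (without the A² prefactor) comes out to b.
So A² = (b)^(−1).
Substituting b = 4.02 gives A² = 0.2488, so A = 0.4988.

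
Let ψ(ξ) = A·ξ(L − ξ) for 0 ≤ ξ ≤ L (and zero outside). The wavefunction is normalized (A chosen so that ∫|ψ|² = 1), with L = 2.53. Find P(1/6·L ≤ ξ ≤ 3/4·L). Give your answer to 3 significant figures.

P ≈ 0.861

P = ∫_{1/6·L}^{3/4·L} |ψ(ξ)|² dξ.
Since A² = 1/(L^5/30), this is the region integral divided by the full normalization integral.
Substituting u = ξ/L, A² and the length scale cancel in the ratio: P = ∫_{1/6}^{3/4} u^2·(1 - u)^2 du / ∫_{0}^{1} u^2·(1 - u)^2 du.
Using ∫ u^2·(1 - u)^2 du = u^3·(6·u^2 - 15·u + 10)/30, the numerator is ≈ 0.028700 and the denominator is 1/30.
Evaluating gives P = 0.8610.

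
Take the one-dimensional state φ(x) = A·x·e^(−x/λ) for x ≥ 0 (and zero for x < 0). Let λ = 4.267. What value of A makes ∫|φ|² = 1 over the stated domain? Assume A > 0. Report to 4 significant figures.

The normalization condition is ∫|φ|² dx = 1 from 0 to ∞.
With φ = A·x·e^(−x/λ), the integral evaluates to A²·[λ^3/4].
So A² = (λ^3/4)^(−1).
Plugging in λ = 4.267 yields A = 0.22691.

A ≈ 0.2269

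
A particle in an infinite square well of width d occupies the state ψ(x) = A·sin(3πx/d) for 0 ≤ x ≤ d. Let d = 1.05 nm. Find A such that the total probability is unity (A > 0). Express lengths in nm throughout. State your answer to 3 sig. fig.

A ≈ 1.38 nm^(-1/2)

We need A² ∫|f|² dx = 1, taking the integral from 0 to d.
Using sin²θ = (1 − cos 2θ)/2, the integral (without the A² prefactor) comes out to d/2.
So A² = (d/2)^(−1).
Plugging in d = 1.05 yields A = 1.380.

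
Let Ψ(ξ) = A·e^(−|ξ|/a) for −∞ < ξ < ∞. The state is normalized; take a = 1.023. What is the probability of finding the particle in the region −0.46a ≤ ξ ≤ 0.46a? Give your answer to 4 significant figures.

P ≈ 0.6015

|Ψ|² is the probability density, so P = ∫_{−0.46a}^{0.46a} |Ψ|² dξ.
Since A² = 1/(a), this is the region integral divided by the full normalization integral.
By symmetry take twice the ξ ≥ 0 contribution in numerator and denominator; the 2's cancel. Substituting u = ξ/a, A² and the length scale cancel in the ratio: P = ∫_{0}^{0.46} e^(-2·u) du / ∫_{0}^{∞} e^(-2·u) du.
Using ∫ e^(-2·u) du = -e^(-2·u)/2, the numerator is 1/2 - e^(-23/25)/2 and the denominator is 1/2.
Taking the ratio, P = 0.60148.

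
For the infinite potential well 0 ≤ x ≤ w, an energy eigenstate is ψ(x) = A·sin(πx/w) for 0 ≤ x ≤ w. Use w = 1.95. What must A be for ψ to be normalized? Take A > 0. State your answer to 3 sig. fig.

A ≈ 1.01

Normalization requires ∫|ψ|² dx = 1, integrated from 0 to w.
∫|ψ|² dx = A²·(w/2).
Setting this equal to 1 gives A² = 1/(w/2).
With w = 1.95: A² = 1.026 and A = 1.013.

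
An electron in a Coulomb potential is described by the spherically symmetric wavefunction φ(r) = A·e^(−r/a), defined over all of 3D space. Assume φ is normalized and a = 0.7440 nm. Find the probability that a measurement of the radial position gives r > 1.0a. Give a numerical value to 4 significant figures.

P = ∫ |φ|² 4πr² dr over r > 1.0a.
A² is fixed by ∫₀^∞ 4πr²|φ|² dr = 1, i.e. A² = (π·a^3)^(−1).
Substituting u = r/a, A², 4π and the length scale all cancel in the ratio: P = ∫_{1.0}^{∞} u^2·e^(-2·u) du / ∫_{0}^{∞} u^2·e^(-2·u) du.
Using ∫ u^2·e^(-2·u) du = -(2·u^2 + 2·u + 1)·e^(-2·u)/4, the numerator is 5·e^(-2)/4 and the denominator is 1/4.
Taking the ratio yields P = 0.67668.

P ≈ 0.6767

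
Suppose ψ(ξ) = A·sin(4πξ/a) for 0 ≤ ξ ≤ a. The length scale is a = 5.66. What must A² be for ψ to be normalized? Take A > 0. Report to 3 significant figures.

Require ∫ |ψ|² dξ = 1 over the whole domain.
With ∫₀^a sin²(nπξ/a) dξ = a/2, the integral (without the A² prefactor) comes out to a/2.
Hence A² = 1/[a/2].
With a = 5.66: A² = 0.3534 and A = 0.5944.

A^2 ≈ 0.353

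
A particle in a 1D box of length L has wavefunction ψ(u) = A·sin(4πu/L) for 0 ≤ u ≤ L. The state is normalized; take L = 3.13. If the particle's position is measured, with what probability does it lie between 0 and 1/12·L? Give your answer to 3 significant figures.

|ψ|² is the probability density, so P = ∫_{0}^{1/12·L} |ψ|² du.
The normalization integral ∫|ψ|²du over the whole domain equals L/2·A², and A² cancels in the ratio.
Let t = u/L; then A² and the length scale cancel, so P = ∫_{0}^{1/12} sin(4·π·t)^2 dt ÷ ∫_{0}^{1} sin(4·π·t)^2 dt.
An antiderivative of sin(4·π·t)^2 is t/2 - sin(4·π·t)·cos(4·π·t)/(8·π); evaluating from 0 to 1/12 gives -√(3)/(32·π) + 1/24, while the full integral is 1/2.
This works out to P = (-√(3)/16 + π/12)/π.

P ≈ 0.0489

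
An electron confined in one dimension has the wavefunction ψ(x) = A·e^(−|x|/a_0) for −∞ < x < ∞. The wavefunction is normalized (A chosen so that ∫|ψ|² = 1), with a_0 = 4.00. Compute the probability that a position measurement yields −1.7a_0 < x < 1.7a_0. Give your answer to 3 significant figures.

P ≈ 0.967

|ψ|² is the probability density, so P = ∫_{−1.7a_0}^{1.7a_0} |ψ|² dx.
The normalization integral ∫|ψ|²dx over the whole domain equals a_0·A², and A² cancels in the ratio.
Both integrals are even about x = 0, so only the x ≥ 0 halves are needed (the factors of 2 cancel). Let u = x/a_0; then A² and the length scale cancel, so P = ∫_{0}^{1.7} e^(-2·u) du ÷ ∫_{0}^{∞} e^(-2·u) du.
Using ∫ e^(-2·u) du = -e^(-2·u)/2, the numerator is 1/2 - e^(-17/5)/2 and the denominator is 1/2.
The result is P = 0.9666.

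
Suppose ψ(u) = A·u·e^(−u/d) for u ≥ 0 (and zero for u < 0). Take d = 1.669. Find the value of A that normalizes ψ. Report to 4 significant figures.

Require ∫ |ψ|² du = 1 over the whole domain.
Recall ∫₀^∞ u^m e^(−u/β) du = m!·β^(m+1), with ψ = A·u·e^(−u/d), the integral evaluates to A²·[d^3/4].
Substituting d = 1.669 gives A² = 0.86038, so A = 0.92757.

A ≈ 0.9276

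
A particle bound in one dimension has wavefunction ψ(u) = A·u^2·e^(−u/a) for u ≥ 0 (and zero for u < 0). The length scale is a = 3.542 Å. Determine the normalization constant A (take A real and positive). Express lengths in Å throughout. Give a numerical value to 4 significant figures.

A ≈ 0.04890 Å^(-5/2)

The normalization condition is ∫|ψ|² du = 1 from 0 to ∞.
∫|ψ|² du = A²·(3·a^5/4).
So A² = (3·a^5/4)^(−1).
With a = 3.542: A² = 0.0023916 and A = 0.048904.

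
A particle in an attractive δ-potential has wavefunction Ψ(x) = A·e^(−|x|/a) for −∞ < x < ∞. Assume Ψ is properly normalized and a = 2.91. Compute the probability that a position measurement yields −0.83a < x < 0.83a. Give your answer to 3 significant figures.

P ≈ 0.810

|Ψ|² is the probability density, so P = ∫_{−0.83a}^{0.83a} |Ψ|² dx.
Since A² = 1/(a), this is the region integral divided by the full normalization integral.
By symmetry take twice the x ≥ 0 contribution in numerator and denominator; the 2's cancel. Substituting u = x/a, A² and the length scale cancel in the ratio: P = ∫_{0}^{0.83} e^(-2·u) du / ∫_{0}^{∞} e^(-2·u) du.
An antiderivative of e^(-2·u) is -e^(-2·u)/2; evaluating from 0 to 0.83 gives 1/2 - e^(-83/50)/2, while the full integral is 1/2.
The result is P = 0.8099.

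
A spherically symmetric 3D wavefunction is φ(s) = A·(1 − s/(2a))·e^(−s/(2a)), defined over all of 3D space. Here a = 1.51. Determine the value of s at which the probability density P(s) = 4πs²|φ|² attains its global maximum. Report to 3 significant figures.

The maximum of P(s) = 4πs²|φ|² occurs where its derivative vanishes.
Solving yields s = a·(√(5) + 3).
With a = 1.51, the most probable radial distance is 7.906.

s ≈ 7.91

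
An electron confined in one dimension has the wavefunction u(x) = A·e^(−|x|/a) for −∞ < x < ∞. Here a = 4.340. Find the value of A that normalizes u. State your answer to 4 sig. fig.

A ≈ 0.4800

Require ∫ |u|² dx = 1 over the whole domain.
With u = A·e^(−|x|/a), the integral evaluates to A²·[a].
Setting this equal to 1 gives A² = 1/(a).
With a = 4.340: A² = 0.23041 and A = 0.48002.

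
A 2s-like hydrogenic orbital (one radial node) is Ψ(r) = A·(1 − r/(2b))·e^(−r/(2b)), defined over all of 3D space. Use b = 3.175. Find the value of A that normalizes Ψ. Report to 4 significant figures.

The normalization condition is ∫|Ψ|² 4πr² dr = 1 from 0 to ∞.
The angular integral contributes 4π, leaving ∫₀^∞ r²|Ψ|² dr.
With Ψ = A·(1 − r/(2b))·e^(−r/(2b)), the integral evaluates to A²·[8·π·b^3].
Plugging in b = 3.175 yields A = 0.035259.

A ≈ 0.03526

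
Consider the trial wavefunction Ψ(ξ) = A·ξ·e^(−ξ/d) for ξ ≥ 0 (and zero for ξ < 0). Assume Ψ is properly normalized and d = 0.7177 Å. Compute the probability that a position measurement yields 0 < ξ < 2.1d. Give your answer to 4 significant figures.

The probability is P = ∫ |Ψ|² dξ over [0, 2.1d].
With A² fixed by ∫|Ψ|² = 1, i.e. A² = (d^3/4)^(−1), substitute and integrate.
Let u = ξ/d; then A² and the length scale cancel, so P = ∫_{0}^{2.1} u^2·e^(-2·u) du ÷ ∫_{0}^{∞} u^2·e^(-2·u) du.
Using ∫ u^2·e^(-2·u) du = -(2·u^2 + 2·u + 1)·e^(-2·u)/4, the numerator is 1/4 - 701·e^(-21/5)/200 and the denominator is 1/4.
This works out to P = 0.78976.

P ≈ 0.7898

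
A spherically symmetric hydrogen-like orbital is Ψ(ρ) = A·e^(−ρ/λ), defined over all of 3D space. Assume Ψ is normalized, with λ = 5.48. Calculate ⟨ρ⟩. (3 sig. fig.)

The expectation value is the |Ψ|²-weighted average of ρ: ∫ ρ|Ψ|² 4πρ² dρ.
Evaluating both integrals, ⟨ρ⟩ = 3·λ/2.
With λ = 5.48, ⟨ρ⟩ = 8.220.

⟨ρ⟩ ≈ 8.22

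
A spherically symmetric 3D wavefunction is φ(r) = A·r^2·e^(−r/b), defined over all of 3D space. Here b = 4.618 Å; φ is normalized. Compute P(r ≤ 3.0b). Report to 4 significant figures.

P ≈ 0.3937

With dV = 4πr²dr, the probability is ∫|φ|² dV over r ≤ 3.0b.
Normalization gives A² = 1/(45·π·b^7/2).
Substituting u = r/b, A², 4π and the length scale all cancel in the ratio: P = ∫_{0}^{3.0} u^6·e^(-2·u) du / ∫_{0}^{∞} u^6·e^(-2·u) du.
Using ∫ u^6·e^(-2·u) du = -(4·u^6 + 12·u^5 + 30·u^4 + 60·u^3 + 90·u^2 + 90·u + 45)·e^(-2·u)/8, the numerator is ≈ 2.21455 and the denominator is 45/8.
Taking the ratio yields P = 0.39370.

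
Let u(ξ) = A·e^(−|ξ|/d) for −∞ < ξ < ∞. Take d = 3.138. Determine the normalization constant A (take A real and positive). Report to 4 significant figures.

A ≈ 0.5645

Require ∫ |u|² dξ = 1 over the whole domain.
Using ∫₀^∞ ξⁿ e^(−αξ) dξ = n!/αⁿ⁺¹, with u = A·e^(−|ξ|/d), the integral evaluates to A²·[d].
Hence A² = 1/[d].
Substituting d = 3.138 gives A² = 0.31867, so A = 0.56451.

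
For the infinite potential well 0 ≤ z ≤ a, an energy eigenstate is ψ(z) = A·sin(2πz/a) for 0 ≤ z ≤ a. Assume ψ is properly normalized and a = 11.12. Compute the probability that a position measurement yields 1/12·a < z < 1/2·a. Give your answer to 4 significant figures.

P = ∫_{1/12·a}^{1/2·a} |ψ(z)|² dz.
The normalization integral ∫|ψ|²dz over the whole domain equals a/2·A², and A² cancels in the ratio.
Substituting u = z/a, A² and the length scale cancel in the ratio: P = ∫_{1/12}^{1/2} sin(2·π·u)^2 du / ∫_{0}^{1} sin(2·π·u)^2 du.
An antiderivative of sin(2·π·u)^2 is u/2 - sin(4·π·u)/(8·π); evaluating from 1/12 to 1/2 gives √(3)/(16·π) + 5/24, while the full integral is 1/2.
Taking the ratio, P = √(3)/(8·π) + 5/12.

P ≈ 0.4856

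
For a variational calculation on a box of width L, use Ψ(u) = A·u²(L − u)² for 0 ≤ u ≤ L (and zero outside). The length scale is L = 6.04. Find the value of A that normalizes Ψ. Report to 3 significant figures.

A ≈ 0.00767

We need A² ∫|f|² du = 1, taking the integral from 0 to L.
Expanding the polynomial and integrating term by term, the integral (without the A² prefactor) comes out to L^9/630.
Plugging in L = 6.04 yields A = 0.007674.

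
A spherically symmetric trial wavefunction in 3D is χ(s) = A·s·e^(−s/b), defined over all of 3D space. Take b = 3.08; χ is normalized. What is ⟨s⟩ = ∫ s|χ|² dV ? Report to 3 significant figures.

⟨s⟩ ≈ 7.70

⟨s⟩ = ∫ s |χ|² 4πs² ds over the full domain.
With ∫₀^∞ s^5 e^(−αs) ds = 5!/α^6, evaluating both integrals, ⟨s⟩ = 5·b/2.
Putting b = 3.08 gives 7.700.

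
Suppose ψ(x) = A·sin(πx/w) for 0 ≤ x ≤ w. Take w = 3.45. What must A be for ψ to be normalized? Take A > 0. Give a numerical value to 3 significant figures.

The normalization condition is ∫|ψ|² dx = 1 from 0 to w.
With ∫₀^w sin²(nπx/w) dx = w/2, carrying out the integral gives A² · w/2.
Hence A² = 1/[w/2].
With w = 3.45: A² = 0.5797 and A = 0.7614.

A ≈ 0.761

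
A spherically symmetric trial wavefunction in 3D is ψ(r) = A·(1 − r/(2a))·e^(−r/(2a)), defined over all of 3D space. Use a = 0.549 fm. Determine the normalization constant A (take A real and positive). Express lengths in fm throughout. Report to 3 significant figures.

Require ∫ |ψ|² 4πr² dr = 1 over the whole domain.
(Spherical symmetry: dV = 4πr² dr.)
∫|ψ|² 4πr² dr = A²·(8·π·a^3).
So A² = (8·π·a^3)^(−1).
Plugging in a = 0.549 yields A = 0.4904.

A ≈ 0.490 fm^(-3/2)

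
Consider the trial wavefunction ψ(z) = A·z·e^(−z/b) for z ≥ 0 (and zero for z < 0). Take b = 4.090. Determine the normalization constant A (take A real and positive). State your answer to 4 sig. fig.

Require ∫ |ψ|² dz = 1 over the whole domain.
Carrying out the integral gives A² · b^3/4.
With b = 4.090: A² = 0.058464 and A = 0.24179.

A ≈ 0.2418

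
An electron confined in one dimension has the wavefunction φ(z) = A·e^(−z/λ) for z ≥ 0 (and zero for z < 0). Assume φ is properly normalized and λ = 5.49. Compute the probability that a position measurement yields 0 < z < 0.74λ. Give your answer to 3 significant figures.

P ≈ 0.772

The probability is P = ∫ |φ|² dz over [0, 0.74λ].
The normalization integral ∫|φ|²dz over the whole domain equals λ/2·A², and A² cancels in the ratio.
In terms of u = z/λ (A² and the length scale cancel between numerator and denominator), P = [∫_{0}^{0.74} e^(-2·u) du] / [∫_{0}^{∞} e^(-2·u) du].
An antiderivative of e^(-2·u) is -e^(-2·u)/2; evaluating from 0 to 0.74 gives 1/2 - e^(-37/25)/2, while the full integral is 1/2.
Taking the ratio, P = 0.7724.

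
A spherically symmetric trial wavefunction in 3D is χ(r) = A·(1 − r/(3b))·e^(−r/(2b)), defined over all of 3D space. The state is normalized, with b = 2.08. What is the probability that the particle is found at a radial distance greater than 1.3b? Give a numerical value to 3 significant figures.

P = ∫ |χ|² 4πr² dr over r > 1.3b.
A² is fixed by ∫₀^∞ 4πr²|χ|² dr = 1, i.e. A² = (8·π·b^3/3)^(−1).
Let u = r/b; then A², 4π and the length scale all cancel, so P = ∫_{1.3}^{∞} u^2·(1 - u/3)^2·e^(-u) du ÷ ∫_{0}^{∞} u^2·(1 - u/3)^2·e^(-u) du.
With ∫ u^2·(1 - u/3)^2·e^(-u) du = (-u^4 + 2·u^3 - 3·u^2 - 6·u - 6)·e^(-u)/9 + C, the region integral is ≈ 0.52484 and the full one is 2/3.
Taking the ratio yields P = 0.7873.

P ≈ 0.787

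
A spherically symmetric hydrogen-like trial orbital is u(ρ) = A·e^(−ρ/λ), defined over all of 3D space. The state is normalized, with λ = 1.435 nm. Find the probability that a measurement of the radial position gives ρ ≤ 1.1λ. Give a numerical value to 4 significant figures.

P ≈ 0.3773

Integrate the radial probability density 4πρ²|u|² over ρ ≤ 1.1λ.
Normalization gives A² = 1/(π·λ^3).
In terms of t = ρ/λ (A², 4π and the length scale all cancel between numerator and denominator), P = [∫_{0}^{1.1} t^2·e^(-2·t) dt] / [∫_{0}^{∞} t^2·e^(-2·t) dt].
With ∫ t^2·e^(-2·t) dt = -(2·t^2 + 2·t + 1)·e^(-2·t)/4 + C, the region integral is 1/4 - 281·e^(-11/5)/200 and the full one is 1/4.
Taking the ratio yields P = 0.37729.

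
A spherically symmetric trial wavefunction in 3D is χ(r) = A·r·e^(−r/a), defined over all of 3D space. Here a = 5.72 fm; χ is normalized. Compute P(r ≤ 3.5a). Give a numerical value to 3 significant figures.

P ≈ 0.827

With dV = 4πr²dr, the probability is ∫|χ|² dV over r ≤ 3.5a.
The full normalization integral is A²·[3·π·a^5] = 1, fixing A².
Let u = r/a; then A², 4π and the length scale all cancel, so P = ∫_{0}^{3.5} u^4·e^(-2·u) du ÷ ∫_{0}^{∞} u^4·e^(-2·u) du.
With ∫ u^4·e^(-2·u) du = -(u^4/2 + u^3 + 3·u^2/2 + 3·u/2 + 3/4)·e^(-2·u) + C, the region integral is 3/4 - 4553·e^(-7)/32 and the full one is 3/4.
This evaluates to P = 0.8270.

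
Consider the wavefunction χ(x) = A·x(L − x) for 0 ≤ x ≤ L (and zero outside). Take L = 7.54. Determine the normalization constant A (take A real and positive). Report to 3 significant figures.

Normalization requires ∫|χ|² dx = 1, integrated from 0 to L.
Expanding the polynomial and integrating term by term, the integral (without the A² prefactor) comes out to L^5/30.
Setting this equal to 1 gives A² = 1/(L^5/30).
Substituting L = 7.54 gives A² = 0.001231, so A = 0.03509.

A ≈ 0.0351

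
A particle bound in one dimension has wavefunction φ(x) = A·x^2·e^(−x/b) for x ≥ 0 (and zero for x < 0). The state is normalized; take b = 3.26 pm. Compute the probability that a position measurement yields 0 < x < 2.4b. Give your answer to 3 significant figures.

|φ|² is the probability density, so P = ∫_{0}^{2.4b} |φ|² dx.
The normalization integral ∫|φ|²dx over the whole domain equals 3·b^5/4·A², and A² cancels in the ratio.
Let u = x/b; then A² and the length scale cancel, so P = ∫_{0}^{2.4} u^4·e^(-2·u) du ÷ ∫_{0}^{∞} u^4·e^(-2·u) du.
An antiderivative of u^4·e^(-2·u) is -(u^4/2 + u^3 + 3·u^2/2 + 3·u/2 + 3/4)·e^(-2·u); evaluating from 0 to 2.4 gives ≈ 0.39281, while the full integral is 3/4.
Taking the ratio, P = 0.5237.

P ≈ 0.524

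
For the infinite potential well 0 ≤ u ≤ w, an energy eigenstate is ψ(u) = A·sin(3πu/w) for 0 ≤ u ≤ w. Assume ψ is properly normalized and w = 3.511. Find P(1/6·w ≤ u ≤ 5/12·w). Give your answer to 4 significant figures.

P ≈ 0.1969

|ψ|² is the probability density, so P = ∫_{1/6·w}^{5/12·w} |ψ|² du.
Since A² = 1/(w/2), this is the region integral divided by the full normalization integral.
In terms of t = u/w (A² and the length scale cancel between numerator and denominator), P = [∫_{1/6}^{5/12} sin(3·π·t)^2 dt] / [∫_{0}^{1} sin(3·π·t)^2 dt].
With ∫ sin(3·π·t)^2 dt = t/2 - sin(6·π·t)/(12·π) + C, the region integral is 1/8 - 1/(12·π) and the full one is 1/2.
The result is P = (-2 + 3·π)/(12·π).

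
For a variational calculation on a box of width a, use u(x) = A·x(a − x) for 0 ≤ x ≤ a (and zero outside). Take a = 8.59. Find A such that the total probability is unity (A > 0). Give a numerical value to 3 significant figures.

A ≈ 0.0253

The normalization condition is ∫|u|² dx = 1 from 0 to a.
Expanding the polynomial and integrating term by term, ∫|u|² dx = A²·(a^5/30).
Hence A² = 1/[a^5/30].
Substituting a = 8.59 gives A² = 0.0006414, so A = 0.02533.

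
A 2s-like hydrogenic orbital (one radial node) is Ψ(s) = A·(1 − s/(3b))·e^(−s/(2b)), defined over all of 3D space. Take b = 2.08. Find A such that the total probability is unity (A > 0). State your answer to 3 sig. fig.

A ≈ 0.115

Require ∫ |Ψ|² 4πs² ds = 1 over the whole domain.
(Spherical symmetry: dV = 4πs² ds.)
With Ψ = A·(1 − s/(3b))·e^(−s/(2b)), the integral evaluates to A²·[8·π·b^3/3].
Hence A² = 1/[8·π·b^3/3].
With b = 2.08: A² = 0.01326 and A = 0.1152.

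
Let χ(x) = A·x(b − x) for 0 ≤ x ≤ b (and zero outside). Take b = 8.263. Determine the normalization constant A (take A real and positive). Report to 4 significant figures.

A ≈ 0.02791

Require ∫ |χ|² dx = 1 over the whole domain.
Expanding the polynomial and integrating term by term, the integral (without the A² prefactor) comes out to b^5/30.
Hence A² = 1/[b^5/30].
With b = 8.263: A² = 0.00077881 and A = 0.027907.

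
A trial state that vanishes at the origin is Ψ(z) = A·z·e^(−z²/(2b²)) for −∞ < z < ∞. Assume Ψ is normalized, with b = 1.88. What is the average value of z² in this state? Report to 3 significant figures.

⟨z^2⟩ ≈ 5.30

The expectation value is the |Ψ|²-weighted average of z^2: ∫ z^2|Ψ|² dz.
Differentiating ∫e^(−αz²) dz = √(π/α) under α to get the higher moments, since the A² factors cancel between numerator and denominator, ⟨z²⟩ = 3·b^2/2.
With b = 1.88, ⟨z^2⟩ = 5.302.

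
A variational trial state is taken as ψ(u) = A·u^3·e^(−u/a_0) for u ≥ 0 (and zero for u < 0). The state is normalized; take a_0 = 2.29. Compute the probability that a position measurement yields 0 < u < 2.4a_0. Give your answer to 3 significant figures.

P ≈ 0.209

P = ∫_{0}^{2.4a_0} |ψ(u)|² du.
With A² fixed by ∫|ψ|² = 1, i.e. A² = (45·a_0^7/8)^(−1), substitute and integrate.
Let t = u/a_0; then A² and the length scale cancel, so P = ∫_{0}^{2.4} t^6·e^(-2·t) dt ÷ ∫_{0}^{∞} t^6·e^(-2·t) dt.
An antiderivative of t^6·e^(-2·t) is -(4·t^6 + 12·t^5 + 30·t^4 + 60·t^3 + 90·t^2 + 90·t + 45)·e^(-2·t)/8; evaluating from 0 to 2.4 gives ≈ 1.1767, while the full integral is 45/8.
This works out to P = 0.2092.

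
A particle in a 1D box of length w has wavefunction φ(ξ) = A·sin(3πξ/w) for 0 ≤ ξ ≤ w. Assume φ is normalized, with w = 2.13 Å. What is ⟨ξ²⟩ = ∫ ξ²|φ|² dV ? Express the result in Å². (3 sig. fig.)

The expectation value is the |φ|²-weighted average of ξ^2: ∫ ξ^2|φ|² dξ.
Using sin²θ = (1 − cos 2θ)/2, since the A² factors cancel between numerator and denominator, ⟨ξ²⟩ = -w^2/(18·π^2) + w^2/3.
With w = 2.13, ⟨ξ^2⟩ = 1.487.

⟨ξ^2⟩ ≈ 1.49 Å^2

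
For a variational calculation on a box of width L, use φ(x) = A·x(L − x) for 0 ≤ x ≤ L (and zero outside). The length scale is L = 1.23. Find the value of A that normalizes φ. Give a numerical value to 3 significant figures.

A ≈ 3.26

Require ∫ |φ|² dx = 1 over the whole domain.
With φ = A·x(L − x), the integral evaluates to A²·[L^5/30].
With L = 1.23: A² = 10.66 and A = 3.264.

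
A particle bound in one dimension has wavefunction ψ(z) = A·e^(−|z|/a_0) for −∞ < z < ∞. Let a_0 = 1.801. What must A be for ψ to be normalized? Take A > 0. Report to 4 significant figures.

Normalization requires ∫|ψ|² dz = 1, integrated from −∞ to ∞.
Recall ∫₀^∞ z^m e^(−z/β) dz = m!·β^(m+1), with ψ = A·e^(−|z|/a_0), the integral evaluates to A²·[a_0].
With a_0 = 1.801: A² = 0.55525 and A = 0.74515.

A ≈ 0.7451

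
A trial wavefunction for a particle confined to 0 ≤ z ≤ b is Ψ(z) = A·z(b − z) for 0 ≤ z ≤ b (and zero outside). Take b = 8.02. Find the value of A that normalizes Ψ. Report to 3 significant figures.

A ≈ 0.0301

We need A² ∫|f|² dz = 1, taking the integral from 0 to b.
Carrying out the integral gives A² · b^5/30.
Hence A² = 1/[b^5/30].
Substituting b = 8.02 gives A² = 0.0009042, so A = 0.03007.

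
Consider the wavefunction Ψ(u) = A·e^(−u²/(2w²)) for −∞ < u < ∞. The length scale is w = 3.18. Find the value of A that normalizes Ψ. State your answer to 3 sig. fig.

A ≈ 0.421

Require ∫ |Ψ|² du = 1 over the whole domain.
With ∫_{−∞}^{∞} u^(2m) e^(−αu²) du = (2m−1)!!·√π / (2^m α^(m+1/2)), the integral (without the A² prefactor) comes out to √(π)·w.
Substituting w = 3.18 gives A² = 0.1774, so A = 0.4212.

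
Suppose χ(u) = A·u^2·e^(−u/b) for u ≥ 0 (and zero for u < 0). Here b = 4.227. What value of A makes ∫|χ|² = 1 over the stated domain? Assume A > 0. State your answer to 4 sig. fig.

Require ∫ |χ|² du = 1 over the whole domain.
Recall ∫₀^∞ u^m e^(−u/β) du = m!·β^(m+1), with χ = A·u^2·e^(−u/b), the integral evaluates to A²·[3·b^5/4].
With b = 4.227: A² = 0.00098805 and A = 0.031433.

A ≈ 0.03143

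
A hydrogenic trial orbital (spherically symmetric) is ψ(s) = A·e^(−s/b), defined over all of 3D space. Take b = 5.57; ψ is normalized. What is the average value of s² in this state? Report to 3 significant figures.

⟨s^2⟩ ≈ 93.1

⟨s²⟩ = ∫ s^2 |ψ|² 4πs² ds over the full domain.
The ratio of the moment integral to the normalization integral gives ⟨s²⟩ = 3·b^2.
Putting b = 5.57 gives 93.07.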